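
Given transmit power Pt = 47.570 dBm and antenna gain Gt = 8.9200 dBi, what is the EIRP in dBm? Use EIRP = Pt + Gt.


EIRP = Pt + Gt = 47.570 + 8.9200 = 56.49 dBm

56.49 dBm


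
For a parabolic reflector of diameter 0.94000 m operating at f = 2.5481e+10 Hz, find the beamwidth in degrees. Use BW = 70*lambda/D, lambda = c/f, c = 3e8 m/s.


lambda = c / f = 3.0000e+08 / 2.5481e+10 = 0.01177348 m
BW = 70 * 0.01177348 / 0.94000 = 0.8767 deg

0.8767 deg


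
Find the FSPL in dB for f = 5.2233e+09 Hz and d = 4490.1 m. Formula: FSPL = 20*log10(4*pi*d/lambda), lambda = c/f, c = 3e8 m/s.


lambda = c / f = 3.0000e+08 / 5.2233e+09 = 0.05743495 m
FSPL = 20 * log10(4*pi*4490.1/0.05743495) = 119.8 dB

119.8 dB


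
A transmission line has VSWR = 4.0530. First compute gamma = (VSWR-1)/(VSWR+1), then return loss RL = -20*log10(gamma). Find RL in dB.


gamma = (4.0530 - 1) / (4.0530 + 1) = 0.6041955
RL = -20 * log10(0.6041955) = 4.376 dB

4.376 dB


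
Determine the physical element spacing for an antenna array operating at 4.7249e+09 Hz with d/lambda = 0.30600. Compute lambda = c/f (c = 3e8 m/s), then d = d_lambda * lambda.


lambda = c / f = 3.0000e+08 / 4.7249e+09 = 0.06349341 m
d = 0.30600 * 0.06349341 = 0.01943 m

0.01943 m


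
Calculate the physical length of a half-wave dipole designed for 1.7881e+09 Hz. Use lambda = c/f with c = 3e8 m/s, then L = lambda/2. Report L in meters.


lambda = c / f = 3.0000e+08 / 1.7881e+09 = 0.1677759 m
L = lambda / 2 = 0.1677759 / 2 = 0.08389 m

0.08389 m


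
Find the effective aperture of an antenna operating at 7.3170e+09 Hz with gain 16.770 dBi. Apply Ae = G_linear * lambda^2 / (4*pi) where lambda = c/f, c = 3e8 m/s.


lambda = c / f = 3.0000e+08 / 7.3170e+09 = 0.04100041 m
G_linear = 10^(16.770/10) = 47.53352
Ae = G_linear * lambda^2 / (4*pi) = 47.53352 * 0.04100041^2 / (4*pi) = 6.359e-03 m^2

6.359e-03 m^2


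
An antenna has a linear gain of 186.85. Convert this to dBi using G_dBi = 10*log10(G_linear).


G_dBi = 10 * log10(186.85) = 22.71 dBi

22.71 dBi


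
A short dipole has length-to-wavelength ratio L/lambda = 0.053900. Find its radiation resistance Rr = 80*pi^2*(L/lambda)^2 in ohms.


Rr = 80 * pi^2 * (0.053900)^2 = 80 * 9.869604 * 2.905210e-03 = 2.294 ohm

2.294 ohm


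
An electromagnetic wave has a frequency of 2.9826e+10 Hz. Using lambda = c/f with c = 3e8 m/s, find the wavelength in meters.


lambda = c / f = 3.0000e+08 / 2.9826e+10 = 0.01006 m

0.01006 m


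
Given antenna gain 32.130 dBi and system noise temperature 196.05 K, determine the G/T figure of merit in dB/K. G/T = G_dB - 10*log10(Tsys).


G/T = 32.130 - 10*log10(196.05) = 32.130 - 22.92367 = 9.206 dB/K

9.206 dB/K


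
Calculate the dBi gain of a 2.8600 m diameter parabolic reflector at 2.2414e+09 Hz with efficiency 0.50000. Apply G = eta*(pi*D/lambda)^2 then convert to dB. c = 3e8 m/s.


lambda = c / f = 3.0000e+08 / 2.2414e+09 = 0.1338449 m
G_linear = 0.50000 * (pi * 2.8600 / 0.1338449)^2 = 2253.192
G_dBi = 10 * log10(2253.192) = 33.53 dBi

33.53 dBi


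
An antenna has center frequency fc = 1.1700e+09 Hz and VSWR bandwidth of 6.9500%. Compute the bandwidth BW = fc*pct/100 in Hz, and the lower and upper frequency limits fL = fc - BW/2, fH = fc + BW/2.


BW = 1.1700e+09 * 6.9500/100 = 8.131500e+07 Hz
fL = 1.1700e+09 - 8.131500e+07/2 = 1.129e+09 Hz
fH = 1.1700e+09 + 8.131500e+07/2 = 1.211e+09 Hz

BW=8.132e+07 Hz, fL=1.129e+09 Hz, fH=1.211e+09 Hz


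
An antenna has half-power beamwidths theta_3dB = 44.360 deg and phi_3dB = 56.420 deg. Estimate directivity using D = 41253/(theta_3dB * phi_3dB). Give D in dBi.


D_linear = 41253 / (44.360 * 56.420) = 16.48280
D_dBi = 10 * log10(16.48280) = 12.17 dBi

12.17 dBi


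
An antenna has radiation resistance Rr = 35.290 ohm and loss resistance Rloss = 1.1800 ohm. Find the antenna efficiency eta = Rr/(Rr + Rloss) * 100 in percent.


eta = 35.290 / (35.290 + 1.1800) * 100 = 96.76%

96.76%


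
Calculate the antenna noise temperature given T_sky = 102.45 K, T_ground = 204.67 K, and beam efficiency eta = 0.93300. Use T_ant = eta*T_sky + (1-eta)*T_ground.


T_ant = 0.93300 * 102.45 + (1 - 0.93300) * 204.67 = 109.3 K

109.3 K


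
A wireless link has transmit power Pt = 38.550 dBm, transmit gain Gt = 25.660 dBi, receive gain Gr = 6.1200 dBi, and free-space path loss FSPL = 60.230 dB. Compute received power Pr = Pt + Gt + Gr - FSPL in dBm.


Pr = 38.550 + 25.660 + 6.1200 - 60.230 = 10.10 dBm

10.10 dBm


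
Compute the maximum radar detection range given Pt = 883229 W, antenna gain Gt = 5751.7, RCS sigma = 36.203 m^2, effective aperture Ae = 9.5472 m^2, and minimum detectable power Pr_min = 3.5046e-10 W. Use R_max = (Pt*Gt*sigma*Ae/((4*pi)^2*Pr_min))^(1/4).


R^4 = 883229*5751.7*36.203*9.5472 / ((4*pi)^2 * 3.5046e-10) = 3.172721e+19
R_max = 3.172721e+19^0.25 = 75051 m

75051 m


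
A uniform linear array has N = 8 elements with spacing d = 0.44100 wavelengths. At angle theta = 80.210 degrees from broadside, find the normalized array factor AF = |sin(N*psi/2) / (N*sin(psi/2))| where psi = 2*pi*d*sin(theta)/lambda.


psi = 2*pi*0.44100*sin(80.210 deg) = 2.730534 rad
AF = |sin(8*2.730534/2) / (8*sin(2.730534/2))| = 0.1273

0.1273


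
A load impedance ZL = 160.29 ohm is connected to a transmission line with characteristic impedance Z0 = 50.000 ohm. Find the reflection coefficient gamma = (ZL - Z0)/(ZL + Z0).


gamma = (160.29 - 50.000) / (160.29 + 50.000) = 0.5245

0.5245


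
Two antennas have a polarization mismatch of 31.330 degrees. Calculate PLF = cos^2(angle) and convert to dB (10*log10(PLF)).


PLF_linear = cos^2(31.330 deg) = 0.7296349
PLF_dB = 10 * log10(0.7296349) = -1.369 dB

-1.369 dB


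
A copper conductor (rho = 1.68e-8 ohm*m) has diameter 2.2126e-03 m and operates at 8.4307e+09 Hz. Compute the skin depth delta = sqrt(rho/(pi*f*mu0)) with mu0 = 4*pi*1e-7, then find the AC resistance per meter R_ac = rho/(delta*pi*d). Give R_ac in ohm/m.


delta = sqrt(1.68e-8 / (pi * 8.4307e+09 * 4*pi*1e-7)) = 7.104654e-07 m
R_ac = 1.68e-8 / (7.104654e-07 * pi * 2.2126e-03) = 3.402 ohm/m

3.402 ohm/m


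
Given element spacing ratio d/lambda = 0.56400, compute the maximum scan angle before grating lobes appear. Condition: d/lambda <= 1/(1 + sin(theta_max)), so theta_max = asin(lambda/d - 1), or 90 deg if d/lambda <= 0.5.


lambda/d - 1 = 1/0.56400 - 1 = 0.7730496
theta_max = asin(0.7730496) = 50.63 deg

50.63 deg


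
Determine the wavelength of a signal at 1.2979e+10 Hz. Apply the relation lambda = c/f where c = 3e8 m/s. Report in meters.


lambda = c / f = 3.0000e+08 / 1.2979e+10 = 0.02311 m

0.02311 m


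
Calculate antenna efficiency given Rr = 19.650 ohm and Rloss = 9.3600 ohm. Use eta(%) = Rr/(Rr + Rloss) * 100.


eta = 19.650 / (19.650 + 9.3600) * 100 = 67.74%

67.74%


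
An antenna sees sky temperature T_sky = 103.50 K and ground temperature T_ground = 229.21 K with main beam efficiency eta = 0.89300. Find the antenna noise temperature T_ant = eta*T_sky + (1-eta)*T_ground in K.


T_ant = 0.89300 * 103.50 + (1 - 0.89300) * 229.21 = 117.0 K

117.0 K


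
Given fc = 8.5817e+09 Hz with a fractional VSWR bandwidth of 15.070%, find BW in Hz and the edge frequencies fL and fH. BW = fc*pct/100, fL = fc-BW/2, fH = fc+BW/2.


BW = 8.5817e+09 * 15.070/100 = 1.293262e+09 Hz
fL = 8.5817e+09 - 1.293262e+09/2 = 7.935e+09 Hz
fH = 8.5817e+09 + 1.293262e+09/2 = 9.228e+09 Hz

BW=1.293e+09 Hz, fL=7.935e+09 Hz, fH=9.228e+09 Hz


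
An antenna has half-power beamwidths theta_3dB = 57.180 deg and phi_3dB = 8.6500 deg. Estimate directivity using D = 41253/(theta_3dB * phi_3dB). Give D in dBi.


D_linear = 41253 / (57.180 * 8.6500) = 83.40561
D_dBi = 10 * log10(83.40561) = 19.21 dBi

19.21 dBi


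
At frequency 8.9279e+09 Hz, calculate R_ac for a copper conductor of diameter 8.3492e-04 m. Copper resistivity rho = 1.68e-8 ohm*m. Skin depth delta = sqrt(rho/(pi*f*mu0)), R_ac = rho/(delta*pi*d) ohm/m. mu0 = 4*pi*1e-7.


delta = sqrt(1.68e-8 / (pi * 8.9279e+09 * 4*pi*1e-7)) = 6.903989e-07 m
R_ac = 1.68e-8 / (6.903989e-07 * pi * 8.3492e-04) = 9.277 ohm/m

9.277 ohm/m


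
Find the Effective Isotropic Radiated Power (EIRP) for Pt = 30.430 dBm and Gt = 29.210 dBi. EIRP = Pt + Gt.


EIRP = Pt + Gt = 30.430 + 29.210 = 59.64 dBm

59.64 dBm


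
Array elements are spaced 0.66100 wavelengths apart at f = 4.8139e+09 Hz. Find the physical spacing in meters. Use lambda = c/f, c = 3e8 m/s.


lambda = c / f = 3.0000e+08 / 4.8139e+09 = 0.06231953 m
d = 0.66100 * 0.06231953 = 0.04119 m

0.04119 m


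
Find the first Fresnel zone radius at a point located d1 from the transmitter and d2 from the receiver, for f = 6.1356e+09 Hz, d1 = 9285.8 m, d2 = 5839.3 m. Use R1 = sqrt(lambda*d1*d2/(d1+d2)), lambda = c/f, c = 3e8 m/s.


lambda = c / f = 3.0000e+08 / 6.1356e+09 = 0.04889497 m
R1 = sqrt(0.04889497 * 9285.8 * 5839.3 / (9285.8 + 5839.3)) = 13.24 m

13.24 m


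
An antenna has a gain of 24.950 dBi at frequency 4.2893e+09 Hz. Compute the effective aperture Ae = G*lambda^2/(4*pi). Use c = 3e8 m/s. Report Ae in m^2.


lambda = c / f = 3.0000e+08 / 4.2893e+09 = 0.06994148 m
G_linear = 10^(24.950/10) = 312.6079
Ae = G_linear * lambda^2 / (4*pi) = 312.6079 * 0.06994148^2 / (4*pi) = 0.1217 m^2

0.1217 m^2


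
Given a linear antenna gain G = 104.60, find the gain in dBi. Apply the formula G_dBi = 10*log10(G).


G_dBi = 10 * log10(104.60) = 20.20 dBi

20.20 dBi


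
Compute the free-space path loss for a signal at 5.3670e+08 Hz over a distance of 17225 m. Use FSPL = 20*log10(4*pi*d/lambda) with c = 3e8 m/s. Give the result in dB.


lambda = c / f = 3.0000e+08 / 5.3670e+08 = 0.5589715 m
FSPL = 20 * log10(4*pi*17225/0.5589715) = 111.8 dB

111.8 dB


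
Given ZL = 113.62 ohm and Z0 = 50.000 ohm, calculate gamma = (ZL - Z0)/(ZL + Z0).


gamma = (113.62 - 50.000) / (113.62 + 50.000) = 0.3888

0.3888


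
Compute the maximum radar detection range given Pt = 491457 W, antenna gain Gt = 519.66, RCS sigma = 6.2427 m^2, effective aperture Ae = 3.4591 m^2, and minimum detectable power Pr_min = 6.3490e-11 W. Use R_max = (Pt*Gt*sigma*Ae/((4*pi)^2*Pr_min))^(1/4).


R^4 = 491457*519.66*6.2427*3.4591 / ((4*pi)^2 * 6.3490e-11) = 5.500667e+17
R_max = 5.500667e+17^0.25 = 27234 m

27234 m


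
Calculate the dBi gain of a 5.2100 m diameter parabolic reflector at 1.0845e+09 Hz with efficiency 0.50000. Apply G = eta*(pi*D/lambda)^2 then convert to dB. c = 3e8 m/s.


lambda = c / f = 3.0000e+08 / 1.0845e+09 = 0.2766252 m
G_linear = 0.50000 * (pi * 5.2100 / 0.2766252)^2 = 1750.498
G_dBi = 10 * log10(1750.498) = 32.43 dBi

32.43 dBi


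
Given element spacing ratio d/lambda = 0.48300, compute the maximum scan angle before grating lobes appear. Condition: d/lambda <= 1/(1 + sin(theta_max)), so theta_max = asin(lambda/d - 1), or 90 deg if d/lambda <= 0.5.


lambda/d - 1 = 1/0.48300 - 1 = 1.070393 >= 1
d/lambda <= 0.5, so the array can scan to endfire without grating lobes: theta_max = 90 deg

90 deg


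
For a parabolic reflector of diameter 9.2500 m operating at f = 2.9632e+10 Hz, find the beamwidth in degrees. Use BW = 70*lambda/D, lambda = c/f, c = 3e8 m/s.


lambda = c / f = 3.0000e+08 / 2.9632e+10 = 0.01012419 m
BW = 70 * 0.01012419 / 9.2500 = 0.07662 deg

0.07662 deg


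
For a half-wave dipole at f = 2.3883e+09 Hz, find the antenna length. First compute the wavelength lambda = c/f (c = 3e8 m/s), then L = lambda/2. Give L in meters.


lambda = c / f = 3.0000e+08 / 2.3883e+09 = 0.1256124 m
L = lambda / 2 = 0.1256124 / 2 = 0.06281 m

0.06281 m


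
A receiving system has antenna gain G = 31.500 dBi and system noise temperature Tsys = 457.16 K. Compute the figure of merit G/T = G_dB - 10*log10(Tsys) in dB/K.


G/T = 31.500 - 10*log10(457.16) = 31.500 - 26.60068 = 4.899 dB/K

4.899 dB/K


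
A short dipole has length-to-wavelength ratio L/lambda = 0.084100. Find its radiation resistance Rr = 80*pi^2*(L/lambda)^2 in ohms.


Rr = 80 * pi^2 * (0.084100)^2 = 80 * 9.869604 * 7.072810e-03 = 5.584 ohm

5.584 ohm


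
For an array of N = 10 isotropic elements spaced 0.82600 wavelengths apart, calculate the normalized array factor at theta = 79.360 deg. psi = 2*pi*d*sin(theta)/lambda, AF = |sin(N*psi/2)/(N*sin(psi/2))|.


psi = 2*pi*0.82600*sin(79.360 deg) = 5.100679 rad
AF = |sin(10*5.100679/2) / (10*sin(5.100679/2))| = 0.06498

0.06498


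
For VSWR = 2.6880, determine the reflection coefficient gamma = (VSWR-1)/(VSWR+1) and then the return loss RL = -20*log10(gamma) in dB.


gamma = (2.6880 - 1) / (2.6880 + 1) = 0.4577007
RL = -20 * log10(0.4577007) = 6.788 dB

6.788 dB


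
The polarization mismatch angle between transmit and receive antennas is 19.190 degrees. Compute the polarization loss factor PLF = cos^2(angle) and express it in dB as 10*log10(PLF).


PLF_linear = cos^2(19.190 deg) = 0.8919551
PLF_dB = 10 * log10(0.8919551) = -0.4966 dB

-0.4966 dB


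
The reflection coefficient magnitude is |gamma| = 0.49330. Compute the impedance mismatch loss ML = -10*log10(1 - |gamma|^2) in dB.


ML = -10 * log10(1 - 0.49330^2) = -10 * log10(0.75665511) = 1.211 dB

1.211 dB


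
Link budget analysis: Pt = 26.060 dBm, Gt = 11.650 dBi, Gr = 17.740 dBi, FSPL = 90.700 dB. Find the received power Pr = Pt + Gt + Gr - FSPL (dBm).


Pr = 26.060 + 11.650 + 17.740 - 90.700 = -35.25 dBm

-35.25 dBm


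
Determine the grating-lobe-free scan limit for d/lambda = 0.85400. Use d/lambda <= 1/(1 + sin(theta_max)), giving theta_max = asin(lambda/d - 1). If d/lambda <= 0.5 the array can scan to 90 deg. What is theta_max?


lambda/d - 1 = 1/0.85400 - 1 = 0.1709602
theta_max = asin(0.1709602) = 9.844 deg

9.844 deg


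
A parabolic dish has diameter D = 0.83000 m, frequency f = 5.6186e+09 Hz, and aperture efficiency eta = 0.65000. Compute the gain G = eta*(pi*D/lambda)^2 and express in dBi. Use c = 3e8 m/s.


lambda = c / f = 3.0000e+08 / 5.6186e+09 = 0.05339408 m
G_linear = 0.65000 * (pi * 0.83000 / 0.05339408)^2 = 1550.183
G_dBi = 10 * log10(1550.183) = 31.90 dBi

31.90 dBi


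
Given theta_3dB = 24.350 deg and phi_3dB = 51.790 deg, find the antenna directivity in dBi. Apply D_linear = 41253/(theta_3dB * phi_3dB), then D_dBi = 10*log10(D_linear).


D_linear = 41253 / (24.350 * 51.790) = 32.71227
D_dBi = 10 * log10(32.71227) = 15.15 dBi

15.15 dBi


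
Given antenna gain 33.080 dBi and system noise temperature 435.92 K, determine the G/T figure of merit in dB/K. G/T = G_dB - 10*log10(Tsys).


G/T = 33.080 - 10*log10(435.92) = 33.080 - 26.39407 = 6.686 dB/K

6.686 dB/K


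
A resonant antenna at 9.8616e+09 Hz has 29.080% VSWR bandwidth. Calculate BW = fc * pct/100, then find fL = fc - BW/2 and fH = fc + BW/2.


BW = 9.8616e+09 * 29.080/100 = 2.867753e+09 Hz
fL = 9.8616e+09 - 2.867753e+09/2 = 8.428e+09 Hz
fH = 9.8616e+09 + 2.867753e+09/2 = 1.130e+10 Hz

BW=2.868e+09 Hz, fL=8.428e+09 Hz, fH=1.130e+10 Hz


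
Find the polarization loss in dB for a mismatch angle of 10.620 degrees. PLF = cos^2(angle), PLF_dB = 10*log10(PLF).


PLF_linear = cos^2(10.620 deg) = 0.9660356
PLF_dB = 10 * log10(0.9660356) = -0.1501 dB

-0.1501 dB


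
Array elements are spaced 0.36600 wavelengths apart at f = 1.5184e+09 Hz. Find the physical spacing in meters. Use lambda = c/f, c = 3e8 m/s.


lambda = c / f = 3.0000e+08 / 1.5184e+09 = 0.1975764 m
d = 0.36600 * 0.1975764 = 0.07231 m

0.07231 m


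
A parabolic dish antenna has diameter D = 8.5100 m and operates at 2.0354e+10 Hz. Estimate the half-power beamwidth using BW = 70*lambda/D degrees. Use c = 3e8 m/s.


lambda = c / f = 3.0000e+08 / 2.0354e+10 = 0.01473912 m
BW = 70 * 0.01473912 / 8.5100 = 0.1212 deg

0.1212 deg


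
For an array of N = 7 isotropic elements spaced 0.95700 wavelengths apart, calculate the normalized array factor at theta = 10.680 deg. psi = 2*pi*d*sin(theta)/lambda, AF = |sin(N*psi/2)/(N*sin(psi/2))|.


psi = 2*pi*0.95700*sin(10.680 deg) = 1.114352 rad
AF = |sin(7*1.114352/2) / (7*sin(1.114352/2))| = 0.1859

0.1859


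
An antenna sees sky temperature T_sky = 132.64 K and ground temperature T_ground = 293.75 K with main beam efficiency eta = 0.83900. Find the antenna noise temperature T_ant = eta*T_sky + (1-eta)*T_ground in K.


T_ant = 0.83900 * 132.64 + (1 - 0.83900) * 293.75 = 158.6 K

158.6 K


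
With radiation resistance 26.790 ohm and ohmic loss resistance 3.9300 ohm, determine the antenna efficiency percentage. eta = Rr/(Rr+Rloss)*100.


eta = 26.790 / (26.790 + 3.9300) * 100 = 87.21%

87.21%


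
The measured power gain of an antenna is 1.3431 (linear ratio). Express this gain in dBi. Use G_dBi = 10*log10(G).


G_dBi = 10 * log10(1.3431) = 1.281 dBi

1.281 dBi


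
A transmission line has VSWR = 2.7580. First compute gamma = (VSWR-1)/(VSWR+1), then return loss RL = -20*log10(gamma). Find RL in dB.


gamma = (2.7580 - 1) / (2.7580 + 1) = 0.4678020
RL = -20 * log10(0.4678020) = 6.599 dB

6.599 dB


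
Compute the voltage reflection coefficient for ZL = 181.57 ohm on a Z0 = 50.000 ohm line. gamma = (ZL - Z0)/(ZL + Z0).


gamma = (181.57 - 50.000) / (181.57 + 50.000) = 0.5682

0.5682


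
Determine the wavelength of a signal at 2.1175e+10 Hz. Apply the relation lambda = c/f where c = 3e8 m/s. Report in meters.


lambda = c / f = 3.0000e+08 / 2.1175e+10 = 0.01417 m

0.01417 m


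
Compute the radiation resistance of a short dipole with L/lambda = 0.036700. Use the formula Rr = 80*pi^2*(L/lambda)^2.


Rr = 80 * pi^2 * (0.036700)^2 = 80 * 9.869604 * 1.346890e-03 = 1.063 ohm

1.063 ohm


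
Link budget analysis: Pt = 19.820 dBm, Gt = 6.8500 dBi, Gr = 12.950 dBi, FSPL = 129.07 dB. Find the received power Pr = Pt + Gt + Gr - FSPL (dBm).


Pr = 19.820 + 6.8500 + 12.950 - 129.07 = -89.45 dBm

-89.45 dBm


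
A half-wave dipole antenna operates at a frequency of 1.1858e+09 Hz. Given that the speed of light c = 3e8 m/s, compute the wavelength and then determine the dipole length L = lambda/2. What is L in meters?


lambda = c / f = 3.0000e+08 / 1.1858e+09 = 0.2529938 m
L = lambda / 2 = 0.2529938 / 2 = 0.1265 m

0.1265 m


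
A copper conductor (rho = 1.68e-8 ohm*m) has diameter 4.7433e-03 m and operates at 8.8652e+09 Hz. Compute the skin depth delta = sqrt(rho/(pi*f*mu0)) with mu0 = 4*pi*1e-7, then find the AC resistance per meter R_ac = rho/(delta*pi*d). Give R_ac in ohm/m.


delta = sqrt(1.68e-8 / (pi * 8.8652e+09 * 4*pi*1e-7)) = 6.928361e-07 m
R_ac = 1.68e-8 / (6.928361e-07 * pi * 4.7433e-03) = 1.627 ohm/m

1.627 ohm/m


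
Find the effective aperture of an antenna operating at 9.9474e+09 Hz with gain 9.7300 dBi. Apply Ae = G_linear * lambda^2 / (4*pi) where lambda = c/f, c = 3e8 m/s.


lambda = c / f = 3.0000e+08 / 9.9474e+09 = 0.03015863 m
G_linear = 10^(9.7300/10) = 9.397233
Ae = G_linear * lambda^2 / (4*pi) = 9.397233 * 0.03015863^2 / (4*pi) = 6.802e-04 m^2

6.802e-04 m^2


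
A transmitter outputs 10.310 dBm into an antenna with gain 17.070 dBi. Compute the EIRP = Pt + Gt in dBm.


EIRP = Pt + Gt = 10.310 + 17.070 = 27.38 dBm

27.38 dBm


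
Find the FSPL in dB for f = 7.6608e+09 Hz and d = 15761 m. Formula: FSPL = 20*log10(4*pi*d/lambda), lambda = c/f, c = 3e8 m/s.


lambda = c / f = 3.0000e+08 / 7.6608e+09 = 0.03916040 m
FSPL = 20 * log10(4*pi*15761/0.03916040) = 134.1 dB

134.1 dB


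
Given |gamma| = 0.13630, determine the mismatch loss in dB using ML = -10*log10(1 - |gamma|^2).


ML = -10 * log10(1 - 0.13630^2) = -10 * log10(0.98142231) = 0.08144 dB

0.08144 dB


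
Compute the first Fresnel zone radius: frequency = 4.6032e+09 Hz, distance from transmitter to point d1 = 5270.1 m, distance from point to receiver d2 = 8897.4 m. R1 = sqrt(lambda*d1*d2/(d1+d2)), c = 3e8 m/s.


lambda = c / f = 3.0000e+08 / 4.6032e+09 = 0.06517205 m
R1 = sqrt(0.06517205 * 5270.1 * 8897.4 / (5270.1 + 8897.4)) = 14.69 m

14.69 m


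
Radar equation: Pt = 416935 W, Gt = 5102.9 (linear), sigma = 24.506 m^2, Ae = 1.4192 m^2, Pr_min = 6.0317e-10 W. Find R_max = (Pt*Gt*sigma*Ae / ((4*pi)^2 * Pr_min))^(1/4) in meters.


R^4 = 416935*5102.9*24.506*1.4192 / ((4*pi)^2 * 6.0317e-10) = 7.768586e+17
R_max = 7.768586e+17^0.25 = 29688 m

29688 m


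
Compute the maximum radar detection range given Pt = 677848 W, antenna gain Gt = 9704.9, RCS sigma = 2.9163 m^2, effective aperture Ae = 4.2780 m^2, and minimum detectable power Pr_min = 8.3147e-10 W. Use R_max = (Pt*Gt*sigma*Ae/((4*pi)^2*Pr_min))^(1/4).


R^4 = 677848*9704.9*2.9163*4.2780 / ((4*pi)^2 * 8.3147e-10) = 6.250720e+17
R_max = 6.250720e+17^0.25 = 28118 m

28118 m


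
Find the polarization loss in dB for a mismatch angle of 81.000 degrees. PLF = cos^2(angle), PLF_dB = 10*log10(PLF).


PLF_linear = cos^2(81.000 deg) = 0.02447174
PLF_dB = 10 * log10(0.02447174) = -16.11 dB

-16.11 dB


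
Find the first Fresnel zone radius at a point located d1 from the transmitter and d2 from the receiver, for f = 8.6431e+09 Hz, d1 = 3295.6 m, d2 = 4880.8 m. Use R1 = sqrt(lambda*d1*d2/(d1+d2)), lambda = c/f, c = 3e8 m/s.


lambda = c / f = 3.0000e+08 / 8.6431e+09 = 0.03470977 m
R1 = sqrt(0.03470977 * 3295.6 * 4880.8 / (3295.6 + 4880.8)) = 8.263 m

8.263 m


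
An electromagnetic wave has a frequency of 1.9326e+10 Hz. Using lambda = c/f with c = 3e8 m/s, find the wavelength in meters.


lambda = c / f = 3.0000e+08 / 1.9326e+10 = 0.01552 m

0.01552 m


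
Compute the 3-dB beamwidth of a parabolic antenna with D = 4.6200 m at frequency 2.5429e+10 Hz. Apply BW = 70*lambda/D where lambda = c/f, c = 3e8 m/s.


lambda = c / f = 3.0000e+08 / 2.5429e+10 = 0.01179755 m
BW = 70 * 0.01179755 / 4.6200 = 0.1788 deg

0.1788 deg


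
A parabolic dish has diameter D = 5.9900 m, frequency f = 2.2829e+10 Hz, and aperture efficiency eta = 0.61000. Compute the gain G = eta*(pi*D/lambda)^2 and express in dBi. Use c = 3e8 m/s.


lambda = c / f = 3.0000e+08 / 2.2829e+10 = 0.01314118 m
G_linear = 0.61000 * (pi * 5.9900 / 0.01314118)^2 = 1.250877e+06
G_dBi = 10 * log10(1.250877e+06) = 60.97 dBi

60.97 dBi


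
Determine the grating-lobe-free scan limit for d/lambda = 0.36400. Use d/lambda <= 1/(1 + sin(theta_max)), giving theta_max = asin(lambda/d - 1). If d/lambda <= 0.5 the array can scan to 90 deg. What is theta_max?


lambda/d - 1 = 1/0.36400 - 1 = 1.747253 >= 1
d/lambda <= 0.5, so the array can scan to endfire without grating lobes: theta_max = 90 deg

90 deg


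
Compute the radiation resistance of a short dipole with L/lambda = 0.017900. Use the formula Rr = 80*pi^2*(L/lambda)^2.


Rr = 80 * pi^2 * (0.017900)^2 = 80 * 9.869604 * 3.204100e-04 = 0.2530 ohm

0.2530 ohm


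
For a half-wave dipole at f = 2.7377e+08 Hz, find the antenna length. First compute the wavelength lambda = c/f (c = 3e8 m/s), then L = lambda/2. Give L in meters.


lambda = c / f = 3.0000e+08 / 2.7377e+08 = 1.095810 m
L = lambda / 2 = 1.095810 / 2 = 0.5479 m

0.5479 m


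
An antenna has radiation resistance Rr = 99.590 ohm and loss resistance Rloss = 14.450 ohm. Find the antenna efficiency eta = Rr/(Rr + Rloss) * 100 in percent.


eta = 99.590 / (99.590 + 14.450) * 100 = 87.33%

87.33%


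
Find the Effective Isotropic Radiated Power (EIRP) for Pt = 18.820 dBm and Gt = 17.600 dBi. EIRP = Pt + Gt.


EIRP = Pt + Gt = 18.820 + 17.600 = 36.42 dBm

36.42 dBm


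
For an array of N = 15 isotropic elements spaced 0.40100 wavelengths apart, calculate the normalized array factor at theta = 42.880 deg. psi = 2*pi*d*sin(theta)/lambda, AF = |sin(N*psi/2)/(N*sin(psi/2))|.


psi = 2*pi*0.40100*sin(42.880 deg) = 1.714471 rad
AF = |sin(15*1.714471/2) / (15*sin(1.714471/2))| = 0.02540

0.02540


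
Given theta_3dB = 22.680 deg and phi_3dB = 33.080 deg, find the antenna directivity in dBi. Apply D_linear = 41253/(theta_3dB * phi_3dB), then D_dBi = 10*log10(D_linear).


D_linear = 41253 / (22.680 * 33.080) = 54.98535
D_dBi = 10 * log10(54.98535) = 17.40 dBi

17.40 dBi


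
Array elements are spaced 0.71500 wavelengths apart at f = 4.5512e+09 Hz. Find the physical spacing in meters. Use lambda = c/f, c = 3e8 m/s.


lambda = c / f = 3.0000e+08 / 4.5512e+09 = 0.06591668 m
d = 0.71500 * 0.06591668 = 0.04713 m

0.04713 m


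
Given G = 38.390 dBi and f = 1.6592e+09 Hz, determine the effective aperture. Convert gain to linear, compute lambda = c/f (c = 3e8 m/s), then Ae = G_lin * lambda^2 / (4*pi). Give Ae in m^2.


lambda = c / f = 3.0000e+08 / 1.6592e+09 = 0.1808100 m
G_linear = 10^(38.390/10) = 6902.398
Ae = G_linear * lambda^2 / (4*pi) = 6902.398 * 0.1808100^2 / (4*pi) = 17.96 m^2

17.96 m^2


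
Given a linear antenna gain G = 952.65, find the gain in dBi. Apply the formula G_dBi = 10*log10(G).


G_dBi = 10 * log10(952.65) = 29.79 dBi

29.79 dBi


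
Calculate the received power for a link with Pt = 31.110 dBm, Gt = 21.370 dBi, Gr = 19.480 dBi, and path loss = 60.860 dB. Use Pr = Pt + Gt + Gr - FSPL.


Pr = 31.110 + 21.370 + 19.480 - 60.860 = 11.10 dBm

11.10 dBm


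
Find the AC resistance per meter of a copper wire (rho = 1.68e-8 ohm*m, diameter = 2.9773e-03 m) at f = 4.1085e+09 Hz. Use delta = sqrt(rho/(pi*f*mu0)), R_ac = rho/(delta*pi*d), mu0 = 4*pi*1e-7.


delta = sqrt(1.68e-8 / (pi * 4.1085e+09 * 4*pi*1e-7)) = 1.017731e-06 m
R_ac = 1.68e-8 / (1.017731e-06 * pi * 2.9773e-03) = 1.765 ohm/m

1.765 ohm/m


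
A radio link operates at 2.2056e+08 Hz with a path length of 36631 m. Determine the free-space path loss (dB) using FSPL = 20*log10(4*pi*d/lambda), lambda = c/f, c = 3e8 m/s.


lambda = c / f = 3.0000e+08 / 2.2056e+08 = 1.360174 m
FSPL = 20 * log10(4*pi*36631/1.360174) = 110.6 dB

110.6 dB


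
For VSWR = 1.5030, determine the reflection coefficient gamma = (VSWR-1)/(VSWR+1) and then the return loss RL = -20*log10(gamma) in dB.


gamma = (1.5030 - 1) / (1.5030 + 1) = 0.2009588
RL = -20 * log10(0.2009588) = 13.94 dB

13.94 dB


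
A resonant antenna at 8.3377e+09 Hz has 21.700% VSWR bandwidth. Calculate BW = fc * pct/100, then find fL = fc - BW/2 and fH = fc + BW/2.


BW = 8.3377e+09 * 21.700/100 = 1.809281e+09 Hz
fL = 8.3377e+09 - 1.809281e+09/2 = 7.433e+09 Hz
fH = 8.3377e+09 + 1.809281e+09/2 = 9.242e+09 Hz

BW=1.809e+09 Hz, fL=7.433e+09 Hz, fH=9.242e+09 Hz


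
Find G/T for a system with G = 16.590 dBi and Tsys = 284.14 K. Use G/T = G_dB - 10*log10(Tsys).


G/T = 16.590 - 10*log10(284.14) = 16.590 - 24.53532 = -7.945 dB/K

-7.945 dB/K


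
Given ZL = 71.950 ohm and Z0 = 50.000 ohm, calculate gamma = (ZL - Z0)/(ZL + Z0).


gamma = (71.950 - 50.000) / (71.950 + 50.000) = 0.1800

0.1800


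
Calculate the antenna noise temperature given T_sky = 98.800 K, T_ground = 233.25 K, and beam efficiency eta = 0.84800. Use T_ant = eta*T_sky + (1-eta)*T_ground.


T_ant = 0.84800 * 98.800 + (1 - 0.84800) * 233.25 = 119.2 K

119.2 K


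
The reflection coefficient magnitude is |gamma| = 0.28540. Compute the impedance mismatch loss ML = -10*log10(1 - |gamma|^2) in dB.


ML = -10 * log10(1 - 0.28540^2) = -10 * log10(0.91854684) = 0.3690 dB

0.3690 dB


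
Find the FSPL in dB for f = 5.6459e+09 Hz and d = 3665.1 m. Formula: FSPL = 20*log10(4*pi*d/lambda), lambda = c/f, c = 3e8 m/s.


lambda = c / f = 3.0000e+08 / 5.6459e+09 = 0.05313590 m
FSPL = 20 * log10(4*pi*3665.1/0.05313590) = 118.8 dB

118.8 dB


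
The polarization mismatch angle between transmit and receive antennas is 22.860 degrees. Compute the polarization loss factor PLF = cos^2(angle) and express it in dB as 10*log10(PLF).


PLF_linear = cos^2(22.860 deg) = 0.8490827
PLF_dB = 10 * log10(0.8490827) = -0.7105 dB

-0.7105 dB


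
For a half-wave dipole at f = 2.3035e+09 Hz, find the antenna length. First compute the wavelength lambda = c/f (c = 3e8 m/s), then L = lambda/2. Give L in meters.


lambda = c / f = 3.0000e+08 / 2.3035e+09 = 0.1302366 m
L = lambda / 2 = 0.1302366 / 2 = 0.06512 m

0.06512 m


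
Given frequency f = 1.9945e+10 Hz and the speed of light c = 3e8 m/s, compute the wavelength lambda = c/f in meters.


lambda = c / f = 3.0000e+08 / 1.9945e+10 = 0.01504 m

0.01504 m


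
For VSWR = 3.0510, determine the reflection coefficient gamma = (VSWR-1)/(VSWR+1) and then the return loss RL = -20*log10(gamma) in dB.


gamma = (3.0510 - 1) / (3.0510 + 1) = 0.5062947
RL = -20 * log10(0.5062947) = 5.912 dB

5.912 dB


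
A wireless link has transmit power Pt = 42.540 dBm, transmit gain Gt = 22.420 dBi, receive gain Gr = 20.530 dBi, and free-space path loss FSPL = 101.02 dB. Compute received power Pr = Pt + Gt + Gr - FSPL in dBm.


Pr = 42.540 + 22.420 + 20.530 - 101.02 = -15.53 dBm

-15.53 dBm


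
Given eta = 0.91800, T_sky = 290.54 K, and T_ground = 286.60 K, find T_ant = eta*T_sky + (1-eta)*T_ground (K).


T_ant = 0.91800 * 290.54 + (1 - 0.91800) * 286.60 = 290.2 K

290.2 K


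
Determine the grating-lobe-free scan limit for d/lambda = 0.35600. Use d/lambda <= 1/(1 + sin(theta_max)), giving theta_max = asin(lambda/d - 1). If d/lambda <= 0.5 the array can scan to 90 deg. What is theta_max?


lambda/d - 1 = 1/0.35600 - 1 = 1.808989 >= 1
d/lambda <= 0.5, so the array can scan to endfire without grating lobes: theta_max = 90 deg

90 deg


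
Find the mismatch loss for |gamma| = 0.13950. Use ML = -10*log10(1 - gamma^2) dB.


ML = -10 * log10(1 - 0.13950^2) = -10 * log10(0.98053975) = 0.08535 dB

0.08535 dB


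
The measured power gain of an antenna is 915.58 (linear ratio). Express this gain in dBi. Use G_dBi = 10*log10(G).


G_dBi = 10 * log10(915.58) = 29.62 dBi

29.62 dBi


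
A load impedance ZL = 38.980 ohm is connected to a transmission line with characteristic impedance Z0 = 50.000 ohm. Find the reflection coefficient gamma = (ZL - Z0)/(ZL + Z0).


gamma = (38.980 - 50.000) / (38.980 + 50.000) = -0.1238

-0.1238


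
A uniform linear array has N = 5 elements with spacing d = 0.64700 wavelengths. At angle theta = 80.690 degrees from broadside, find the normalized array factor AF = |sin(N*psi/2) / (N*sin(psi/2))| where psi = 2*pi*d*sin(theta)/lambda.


psi = 2*pi*0.64700*sin(80.690 deg) = 4.011672 rad
AF = |sin(5*4.011672/2) / (5*sin(4.011672/2))| = 0.1253

0.1253


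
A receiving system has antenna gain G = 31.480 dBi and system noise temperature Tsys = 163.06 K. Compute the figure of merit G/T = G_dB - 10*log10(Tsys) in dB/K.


G/T = 31.480 - 10*log10(163.06) = 31.480 - 22.12347 = 9.357 dB/K

9.357 dB/K


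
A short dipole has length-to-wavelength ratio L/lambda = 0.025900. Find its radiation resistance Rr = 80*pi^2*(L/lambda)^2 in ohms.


Rr = 80 * pi^2 * (0.025900)^2 = 80 * 9.869604 * 6.708100e-04 = 0.5297 ohm

0.5297 ohm


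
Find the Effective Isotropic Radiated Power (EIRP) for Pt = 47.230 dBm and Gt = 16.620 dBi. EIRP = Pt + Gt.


EIRP = Pt + Gt = 47.230 + 16.620 = 63.85 dBm

63.85 dBm


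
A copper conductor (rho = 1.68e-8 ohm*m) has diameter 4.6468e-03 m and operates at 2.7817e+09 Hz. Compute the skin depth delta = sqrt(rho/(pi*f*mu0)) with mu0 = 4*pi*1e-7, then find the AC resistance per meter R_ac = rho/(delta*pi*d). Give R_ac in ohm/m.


delta = sqrt(1.68e-8 / (pi * 2.7817e+09 * 4*pi*1e-7)) = 1.236857e-06 m
R_ac = 1.68e-8 / (1.236857e-06 * pi * 4.6468e-03) = 0.9304 ohm/m

0.9304 ohm/m


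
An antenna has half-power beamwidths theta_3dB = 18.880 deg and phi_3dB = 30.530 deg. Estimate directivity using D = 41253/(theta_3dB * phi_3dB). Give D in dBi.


D_linear = 41253 / (18.880 * 30.530) = 71.56930
D_dBi = 10 * log10(71.56930) = 18.55 dBi

18.55 dBi


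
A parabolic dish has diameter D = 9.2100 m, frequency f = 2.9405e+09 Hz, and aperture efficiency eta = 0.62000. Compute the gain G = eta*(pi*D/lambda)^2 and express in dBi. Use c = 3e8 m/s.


lambda = c / f = 3.0000e+08 / 2.9405e+09 = 0.1020235 m
G_linear = 0.62000 * (pi * 9.2100 / 0.1020235)^2 = 49866.66
G_dBi = 10 * log10(49866.66) = 46.98 dBi

46.98 dBi


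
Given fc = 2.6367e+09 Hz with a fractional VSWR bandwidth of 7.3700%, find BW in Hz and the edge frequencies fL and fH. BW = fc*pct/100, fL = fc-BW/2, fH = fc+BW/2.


BW = 2.6367e+09 * 7.3700/100 = 1.943248e+08 Hz
fL = 2.6367e+09 - 1.943248e+08/2 = 2.540e+09 Hz
fH = 2.6367e+09 + 1.943248e+08/2 = 2.734e+09 Hz

BW=1.943e+08 Hz, fL=2.540e+09 Hz, fH=2.734e+09 Hz


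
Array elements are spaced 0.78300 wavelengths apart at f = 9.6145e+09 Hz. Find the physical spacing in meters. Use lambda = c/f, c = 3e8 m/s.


lambda = c / f = 3.0000e+08 / 9.6145e+09 = 0.03120287 m
d = 0.78300 * 0.03120287 = 0.02443 m

0.02443 m


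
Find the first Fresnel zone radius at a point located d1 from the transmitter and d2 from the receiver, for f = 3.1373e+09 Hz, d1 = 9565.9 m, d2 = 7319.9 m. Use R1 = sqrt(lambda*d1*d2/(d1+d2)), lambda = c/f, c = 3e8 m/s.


lambda = c / f = 3.0000e+08 / 3.1373e+09 = 0.09562363 m
R1 = sqrt(0.09562363 * 9565.9 * 7319.9 / (9565.9 + 7319.9)) = 19.91 m

19.91 m


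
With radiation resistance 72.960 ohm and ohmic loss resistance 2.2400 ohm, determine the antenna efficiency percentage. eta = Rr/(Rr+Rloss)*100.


eta = 72.960 / (72.960 + 2.2400) * 100 = 97.02%

97.02%


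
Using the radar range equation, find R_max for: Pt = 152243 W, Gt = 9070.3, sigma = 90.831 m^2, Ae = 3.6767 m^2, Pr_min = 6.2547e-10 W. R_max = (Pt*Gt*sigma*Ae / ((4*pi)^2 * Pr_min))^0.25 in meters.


R^4 = 152243*9070.3*90.831*3.6767 / ((4*pi)^2 * 6.2547e-10) = 4.669013e+18
R_max = 4.669013e+18^0.25 = 46484 m

46484 m


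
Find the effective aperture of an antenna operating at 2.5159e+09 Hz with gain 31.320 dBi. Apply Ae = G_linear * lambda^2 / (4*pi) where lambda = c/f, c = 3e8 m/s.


lambda = c / f = 3.0000e+08 / 2.5159e+09 = 0.1192416 m
G_linear = 10^(31.320/10) = 1355.189
Ae = G_linear * lambda^2 / (4*pi) = 1355.189 * 0.1192416^2 / (4*pi) = 1.533 m^2

1.533 m^2


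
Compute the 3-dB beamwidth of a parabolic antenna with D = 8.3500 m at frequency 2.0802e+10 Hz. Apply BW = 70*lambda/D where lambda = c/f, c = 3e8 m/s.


lambda = c / f = 3.0000e+08 / 2.0802e+10 = 0.01442169 m
BW = 70 * 0.01442169 / 8.3500 = 0.1209 deg

0.1209 deg


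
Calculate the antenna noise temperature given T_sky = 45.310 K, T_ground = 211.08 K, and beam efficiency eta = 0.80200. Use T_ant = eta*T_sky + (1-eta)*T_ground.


T_ant = 0.80200 * 45.310 + (1 - 0.80200) * 211.08 = 78.13 K

78.13 K


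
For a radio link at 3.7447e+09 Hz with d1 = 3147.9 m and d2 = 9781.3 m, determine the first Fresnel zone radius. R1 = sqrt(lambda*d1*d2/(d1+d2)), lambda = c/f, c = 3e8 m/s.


lambda = c / f = 3.0000e+08 / 3.7447e+09 = 0.08011323 m
R1 = sqrt(0.08011323 * 3147.9 * 9781.3 / (3147.9 + 9781.3)) = 13.81 m

13.81 m


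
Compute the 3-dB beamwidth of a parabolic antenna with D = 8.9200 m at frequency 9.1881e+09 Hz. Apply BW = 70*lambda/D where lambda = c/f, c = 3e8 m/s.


lambda = c / f = 3.0000e+08 / 9.1881e+09 = 0.03265093 m
BW = 70 * 0.03265093 / 8.9200 = 0.2562 deg

0.2562 deg


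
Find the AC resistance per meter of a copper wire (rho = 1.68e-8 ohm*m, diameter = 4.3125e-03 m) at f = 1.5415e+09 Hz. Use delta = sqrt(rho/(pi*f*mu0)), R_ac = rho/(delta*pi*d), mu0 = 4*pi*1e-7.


delta = sqrt(1.68e-8 / (pi * 1.5415e+09 * 4*pi*1e-7)) = 1.661510e-06 m
R_ac = 1.68e-8 / (1.661510e-06 * pi * 4.3125e-03) = 0.7463 ohm/m

0.7463 ohm/m


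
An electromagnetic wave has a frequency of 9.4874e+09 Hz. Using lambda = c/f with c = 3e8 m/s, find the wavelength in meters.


lambda = c / f = 3.0000e+08 / 9.4874e+09 = 0.03162 m

0.03162 m


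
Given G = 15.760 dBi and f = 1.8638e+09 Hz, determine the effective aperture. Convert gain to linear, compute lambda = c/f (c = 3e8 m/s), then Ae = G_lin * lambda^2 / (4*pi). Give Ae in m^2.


lambda = c / f = 3.0000e+08 / 1.8638e+09 = 0.1609615 m
G_linear = 10^(15.760/10) = 37.67038
Ae = G_linear * lambda^2 / (4*pi) = 37.67038 * 0.1609615^2 / (4*pi) = 0.07767 m^2

0.07767 m^2


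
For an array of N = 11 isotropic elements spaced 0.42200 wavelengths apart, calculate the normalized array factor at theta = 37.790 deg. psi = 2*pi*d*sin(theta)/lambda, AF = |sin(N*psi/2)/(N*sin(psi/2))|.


psi = 2*pi*0.42200*sin(37.790 deg) = 1.624760 rad
AF = |sin(11*1.624760/2) / (11*sin(1.624760/2))| = 0.05878

0.05878


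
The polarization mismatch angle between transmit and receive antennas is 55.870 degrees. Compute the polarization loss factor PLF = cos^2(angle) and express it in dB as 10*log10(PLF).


PLF_linear = cos^2(55.870 deg) = 0.3148023
PLF_dB = 10 * log10(0.3148023) = -5.020 dB

-5.020 dB


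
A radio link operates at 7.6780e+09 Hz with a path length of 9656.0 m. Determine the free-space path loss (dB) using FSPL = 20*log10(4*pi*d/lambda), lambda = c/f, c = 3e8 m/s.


lambda = c / f = 3.0000e+08 / 7.6780e+09 = 0.03907268 m
FSPL = 20 * log10(4*pi*9656.0/0.03907268) = 129.8 dB

129.8 dB


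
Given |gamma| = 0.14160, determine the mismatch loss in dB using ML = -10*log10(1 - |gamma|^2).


ML = -10 * log10(1 - 0.14160^2) = -10 * log10(0.97994944) = 0.08796 dB

0.08796 dB


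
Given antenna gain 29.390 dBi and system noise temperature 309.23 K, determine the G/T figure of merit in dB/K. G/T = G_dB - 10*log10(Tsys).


G/T = 29.390 - 10*log10(309.23) = 29.390 - 24.90282 = 4.487 dB/K

4.487 dB/K


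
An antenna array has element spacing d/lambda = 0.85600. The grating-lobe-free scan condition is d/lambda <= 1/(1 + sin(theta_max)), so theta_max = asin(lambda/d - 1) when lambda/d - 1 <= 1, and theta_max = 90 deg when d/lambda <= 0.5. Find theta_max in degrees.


lambda/d - 1 = 1/0.85600 - 1 = 0.1682243
theta_max = asin(0.1682243) = 9.685 deg

9.685 deg


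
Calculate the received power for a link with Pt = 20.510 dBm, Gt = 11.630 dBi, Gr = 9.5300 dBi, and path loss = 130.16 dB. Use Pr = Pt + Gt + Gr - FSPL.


Pr = 20.510 + 11.630 + 9.5300 - 130.16 = -88.49 dBm

-88.49 dBm


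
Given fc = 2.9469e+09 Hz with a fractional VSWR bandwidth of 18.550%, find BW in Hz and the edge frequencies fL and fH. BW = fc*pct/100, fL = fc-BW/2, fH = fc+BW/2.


BW = 2.9469e+09 * 18.550/100 = 5.466500e+08 Hz
fL = 2.9469e+09 - 5.466500e+08/2 = 2.674e+09 Hz
fH = 2.9469e+09 + 5.466500e+08/2 = 3.220e+09 Hz

BW=5.466e+08 Hz, fL=2.674e+09 Hz, fH=3.220e+09 Hz


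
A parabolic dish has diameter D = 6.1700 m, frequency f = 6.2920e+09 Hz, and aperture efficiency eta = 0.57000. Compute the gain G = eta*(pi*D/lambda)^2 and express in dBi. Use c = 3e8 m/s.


lambda = c / f = 3.0000e+08 / 6.2920e+09 = 0.04767959 m
G_linear = 0.57000 * (pi * 6.1700 / 0.04767959)^2 = 94206.29
G_dBi = 10 * log10(94206.29) = 49.74 dBi

49.74 dBi


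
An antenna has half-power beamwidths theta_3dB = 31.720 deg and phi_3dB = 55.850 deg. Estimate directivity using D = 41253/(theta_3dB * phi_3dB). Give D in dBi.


D_linear = 41253 / (31.720 * 55.850) = 23.28623
D_dBi = 10 * log10(23.28623) = 13.67 dBi

13.67 dBi


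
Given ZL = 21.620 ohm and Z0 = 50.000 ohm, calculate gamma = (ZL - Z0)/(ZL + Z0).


gamma = (21.620 - 50.000) / (21.620 + 50.000) = -0.3963

-0.3963


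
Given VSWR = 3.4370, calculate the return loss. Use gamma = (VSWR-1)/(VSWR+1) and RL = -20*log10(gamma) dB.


gamma = (3.4370 - 1) / (3.4370 + 1) = 0.5492450
RL = -20 * log10(0.5492450) = 5.205 dB

5.205 dB


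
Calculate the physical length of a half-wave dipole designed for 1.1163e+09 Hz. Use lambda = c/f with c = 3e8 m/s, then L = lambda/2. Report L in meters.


lambda = c / f = 3.0000e+08 / 1.1163e+09 = 0.2687450 m
L = lambda / 2 = 0.2687450 / 2 = 0.1344 m

0.1344 m


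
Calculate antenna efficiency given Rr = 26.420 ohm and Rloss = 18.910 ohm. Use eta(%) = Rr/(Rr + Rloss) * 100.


eta = 26.420 / (26.420 + 18.910) * 100 = 58.28%

58.28%


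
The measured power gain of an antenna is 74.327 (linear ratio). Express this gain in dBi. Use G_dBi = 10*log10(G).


G_dBi = 10 * log10(74.327) = 18.71 dBi

18.71 dBi
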